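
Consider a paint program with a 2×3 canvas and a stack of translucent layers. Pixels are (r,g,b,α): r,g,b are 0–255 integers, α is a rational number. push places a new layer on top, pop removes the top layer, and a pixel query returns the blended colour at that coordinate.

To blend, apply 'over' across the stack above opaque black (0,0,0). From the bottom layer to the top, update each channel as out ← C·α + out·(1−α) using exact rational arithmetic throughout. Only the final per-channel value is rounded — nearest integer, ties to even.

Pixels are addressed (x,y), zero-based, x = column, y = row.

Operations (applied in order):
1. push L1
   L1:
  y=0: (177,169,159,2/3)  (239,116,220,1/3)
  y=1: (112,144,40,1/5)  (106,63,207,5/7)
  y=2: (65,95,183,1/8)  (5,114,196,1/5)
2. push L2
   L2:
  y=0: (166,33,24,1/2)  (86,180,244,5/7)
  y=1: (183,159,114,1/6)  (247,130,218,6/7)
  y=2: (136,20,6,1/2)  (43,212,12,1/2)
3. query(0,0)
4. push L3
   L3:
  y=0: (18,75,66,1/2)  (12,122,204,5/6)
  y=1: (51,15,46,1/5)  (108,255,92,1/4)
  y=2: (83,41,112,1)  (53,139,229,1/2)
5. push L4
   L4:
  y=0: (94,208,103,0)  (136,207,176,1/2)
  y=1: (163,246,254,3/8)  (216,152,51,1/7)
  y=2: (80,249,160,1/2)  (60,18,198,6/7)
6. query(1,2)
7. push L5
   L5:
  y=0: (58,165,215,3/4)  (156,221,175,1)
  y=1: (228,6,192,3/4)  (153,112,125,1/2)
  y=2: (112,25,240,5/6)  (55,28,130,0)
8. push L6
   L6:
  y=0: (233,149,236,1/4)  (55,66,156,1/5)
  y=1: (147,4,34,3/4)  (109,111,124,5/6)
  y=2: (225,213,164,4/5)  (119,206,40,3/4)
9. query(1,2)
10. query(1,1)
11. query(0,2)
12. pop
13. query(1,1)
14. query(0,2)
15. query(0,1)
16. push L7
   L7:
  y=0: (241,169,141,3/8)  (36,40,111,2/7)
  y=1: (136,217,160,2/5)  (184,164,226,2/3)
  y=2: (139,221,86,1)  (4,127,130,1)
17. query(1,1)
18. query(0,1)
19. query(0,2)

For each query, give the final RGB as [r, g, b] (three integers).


query (0,0) [L1,L2] — begin 0,0,0
L1 α=2/3: [118, 338/3, 106]
L2 α=1/2: [142, 437/6, 65]
→ [142, 73, 65]

query (1,2) [L1,L2,L3,L4] — begin 0,0,0
after L1 α=1/5: [1, 114/5, 196/5]
after L2 α=1/2: [22, 587/5, 128/5]
after L3 α=1/2: [75/2, 641/5, 1273/10]
after L4 α=6/7: [795/14, 1181/35, 1879/10]
= [57, 34, 188]

(1,2) stack=L1,L2,L3,L4,L5,L6; from [0,0,0]:
after L1 α=1/5: [1, 114/5, 196/5]
after L2 α=1/2: [22, 587/5, 128/5]
after L3 α=1/2: [75/2, 641/5, 1273/10]
after L4 α=6/7: [795/14, 1181/35, 1879/10]
after L5 α=0: [795/14, 1181/35, 1879/10]
after L6 α=3/4: [5793/56, 22811/140, 3079/40]
rounded: [103, 163, 77]

query (1,1) [L1,L2,L3,L4,L5,L6] — begin 0,0,0
+L1 (α=5/7) → [530/7, 45, 1035/7]
+L2 (α=6/7) → [10904/49, 825/7, 10191/49]
+L3 (α=1/4) → [9501/49, 1065/7, 35081/196]
+L4 (α=1/7) → [67590/343, 7454/49, 110241/686]
+L5 (α=1/2) → [120069/686, 6471/49, 195991/1372]
+L6 (α=5/6) → [493939/4116, 5611/49, 348877/2744]
= [120, 115, 127]

(0,2) stack=L1,L2,L3,L4,L5,L6; from [0,0,0]:
L1 α=1/8: [65/8, 95/8, 183/8]
L2 α=1/2: [1153/16, 255/16, 231/16]
L3 α=1: [83, 41, 112]
L4 α=1/2: [163/2, 145, 136]
L5 α=5/6: [1283/12, 45, 668/3]
L6 α=4/5: [12083/60, 897/5, 2636/15]
→ [201, 179, 176]

at x=1,y=1 over L1,L2,L3,L4,L5:
L1 α=5/7: [530/7, 45, 1035/7]
L2 α=6/7: [10904/49, 825/7, 10191/49]
L3 α=1/4: [9501/49, 1065/7, 35081/196]
L4 α=1/7: [67590/343, 7454/49, 110241/686]
L5 α=1/2: [120069/686, 6471/49, 195991/1372]
→ [175, 132, 143]

query (0,2) [L1,L2,L3,L4,L5] — begin 0,0,0
L1 α=1/8: [65/8, 95/8, 183/8]
L2 α=1/2: [1153/16, 255/16, 231/16]
L3 α=1: [83, 41, 112]
L4 α=1/2: [163/2, 145, 136]
L5 α=5/6: [1283/12, 45, 668/3]
= [107, 45, 223]

(0,1) stack=L1,L2,L3,L4,L5; from [0,0,0]:
L1 α=1/5: [112/5, 144/5, 8]
L2 α=1/6: [295/6, 101/2, 77/3]
L3 α=1/5: [743/15, 217/5, 446/15]
L4 α=3/8: [1105/12, 955/8, 683/6]
L5 α=3/4: [9313/48, 1099/32, 4139/24]
→ [194, 34, 172]

(1,1) stack=L1,L2,L3,L4,L5,L7; from [0,0,0]:
L1 α=5/7: [530/7, 45, 1035/7]
L2 α=6/7: [10904/49, 825/7, 10191/49]
L3 α=1/4: [9501/49, 1065/7, 35081/196]
L4 α=1/7: [67590/343, 7454/49, 110241/686]
L5 α=1/2: [120069/686, 6471/49, 195991/1372]
L7 α=2/3: [372517/2058, 22543/147, 272045/1372]
→ [181, 153, 198]

(0,1) stack=L1,L2,L3,L4,L5,L7; from [0,0,0]:
L1 α=1/5: [112/5, 144/5, 8]
L2 α=1/6: [295/6, 101/2, 77/3]
L3 α=1/5: [743/15, 217/5, 446/15]
L4 α=3/8: [1105/12, 955/8, 683/6]
L5 α=3/4: [9313/48, 1099/32, 4139/24]
L7 α=2/5: [2733/16, 3437/32, 6699/40]
rounded: [171, 107, 167]

query (0,2) [L1,L2,L3,L4,L5,L7] — begin 0,0,0
+L1 (α=1/8) → [65/8, 95/8, 183/8]
+L2 (α=1/2) → [1153/16, 255/16, 231/16]
+L3 (α=1) → [83, 41, 112]
+L4 (α=1/2) → [163/2, 145, 136]
+L5 (α=5/6) → [1283/12, 45, 668/3]
+L7 (α=1) → [139, 221, 86]
rounded: [139, 221, 86]


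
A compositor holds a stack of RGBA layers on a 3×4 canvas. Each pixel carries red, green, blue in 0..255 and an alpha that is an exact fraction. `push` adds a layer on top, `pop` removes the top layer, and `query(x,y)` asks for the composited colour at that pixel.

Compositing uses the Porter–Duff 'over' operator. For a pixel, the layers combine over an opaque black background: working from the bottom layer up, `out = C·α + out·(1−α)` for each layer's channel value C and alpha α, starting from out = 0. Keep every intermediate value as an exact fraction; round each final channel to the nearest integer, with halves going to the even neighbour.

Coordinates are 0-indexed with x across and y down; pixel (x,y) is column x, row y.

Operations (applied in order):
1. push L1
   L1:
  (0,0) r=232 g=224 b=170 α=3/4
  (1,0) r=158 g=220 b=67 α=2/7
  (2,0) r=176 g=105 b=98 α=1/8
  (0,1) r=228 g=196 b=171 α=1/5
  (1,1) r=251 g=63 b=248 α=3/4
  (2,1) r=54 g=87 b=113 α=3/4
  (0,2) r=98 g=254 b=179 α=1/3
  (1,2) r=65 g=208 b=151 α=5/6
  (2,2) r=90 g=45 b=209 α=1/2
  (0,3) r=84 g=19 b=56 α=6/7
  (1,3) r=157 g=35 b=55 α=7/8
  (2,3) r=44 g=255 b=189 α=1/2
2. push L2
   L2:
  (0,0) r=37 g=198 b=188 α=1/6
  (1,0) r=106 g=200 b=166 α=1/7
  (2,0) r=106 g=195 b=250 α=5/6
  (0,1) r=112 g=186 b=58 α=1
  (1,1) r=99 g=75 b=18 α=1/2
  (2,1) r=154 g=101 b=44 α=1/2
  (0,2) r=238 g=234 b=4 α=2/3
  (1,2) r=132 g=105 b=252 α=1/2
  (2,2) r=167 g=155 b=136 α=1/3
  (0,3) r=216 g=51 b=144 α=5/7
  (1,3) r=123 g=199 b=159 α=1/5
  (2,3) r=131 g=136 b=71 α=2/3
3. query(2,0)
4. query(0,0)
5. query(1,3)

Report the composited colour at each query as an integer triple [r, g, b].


(2,0) stack=L1,L2; from [0,0,0]:
+L1 (α=1/8) → [22, 105/8, 49/4]
+L2 (α=5/6) → [92, 2635/16, 1683/8]
= [92, 165, 210]

query (0,0) [L1,L2] — begin 0,0,0
L1 α=3/4: [174, 168, 255/2]
L2 α=1/6: [907/6, 173, 1651/12]
rounded: [151, 173, 138]

query (1,3) [L1,L2] — begin 0,0,0
after L1 α=7/8: [1099/8, 245/8, 385/8]
after L2 α=1/5: [269/2, 643/10, 703/10]
rounded: [134, 64, 70]


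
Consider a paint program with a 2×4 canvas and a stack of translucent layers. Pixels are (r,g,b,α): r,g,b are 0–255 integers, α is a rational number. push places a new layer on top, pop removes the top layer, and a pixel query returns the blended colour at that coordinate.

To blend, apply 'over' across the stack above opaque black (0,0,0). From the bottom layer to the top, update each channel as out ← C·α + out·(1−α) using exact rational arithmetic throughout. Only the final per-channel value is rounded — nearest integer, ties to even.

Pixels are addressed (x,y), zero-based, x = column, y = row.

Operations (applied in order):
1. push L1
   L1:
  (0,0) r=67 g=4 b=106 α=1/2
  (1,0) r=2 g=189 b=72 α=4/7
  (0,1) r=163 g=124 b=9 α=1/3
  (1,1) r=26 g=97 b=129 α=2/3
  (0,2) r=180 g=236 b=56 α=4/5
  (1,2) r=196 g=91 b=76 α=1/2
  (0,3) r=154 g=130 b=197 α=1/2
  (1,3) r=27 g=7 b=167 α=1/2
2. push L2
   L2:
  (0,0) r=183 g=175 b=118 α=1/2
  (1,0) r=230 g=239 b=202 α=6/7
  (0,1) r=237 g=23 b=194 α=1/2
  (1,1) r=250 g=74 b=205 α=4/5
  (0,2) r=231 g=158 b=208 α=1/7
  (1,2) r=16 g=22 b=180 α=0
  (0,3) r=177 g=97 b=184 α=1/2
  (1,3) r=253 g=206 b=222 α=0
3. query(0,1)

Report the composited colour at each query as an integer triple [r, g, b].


at x=0,y=1 over L1,L2:
L1 α=1/3: [163/3, 124/3, 3]
L2 α=1/2: [437/3, 193/6, 197/2]
rounded: [146, 32, 98]


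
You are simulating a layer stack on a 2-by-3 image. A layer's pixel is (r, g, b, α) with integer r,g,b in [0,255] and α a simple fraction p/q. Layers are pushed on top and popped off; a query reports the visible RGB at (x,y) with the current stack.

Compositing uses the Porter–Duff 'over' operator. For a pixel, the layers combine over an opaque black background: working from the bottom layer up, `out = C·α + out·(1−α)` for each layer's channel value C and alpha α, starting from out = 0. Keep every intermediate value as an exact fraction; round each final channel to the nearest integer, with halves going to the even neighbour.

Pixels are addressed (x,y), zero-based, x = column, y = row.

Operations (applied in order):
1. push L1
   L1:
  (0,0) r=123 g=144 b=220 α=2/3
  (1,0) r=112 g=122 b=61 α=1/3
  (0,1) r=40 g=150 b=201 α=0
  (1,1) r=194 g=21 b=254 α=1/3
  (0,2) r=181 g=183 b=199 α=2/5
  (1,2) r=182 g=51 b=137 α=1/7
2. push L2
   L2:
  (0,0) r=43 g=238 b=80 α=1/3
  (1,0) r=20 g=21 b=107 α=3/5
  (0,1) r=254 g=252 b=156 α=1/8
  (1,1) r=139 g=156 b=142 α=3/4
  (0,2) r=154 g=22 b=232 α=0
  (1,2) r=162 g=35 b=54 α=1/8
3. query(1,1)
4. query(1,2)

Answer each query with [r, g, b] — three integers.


at x=1,y=1 over L1,L2:
+L1 (α=1/3) → [194/3, 7, 254/3]
+L2 (α=3/4) → [1445/12, 475/4, 383/3]
= [120, 119, 128]

query (1,2) [L1,L2] — begin 0,0,0
L1 α=1/7: [26, 51/7, 137/7]
L2 α=1/8: [43, 43/4, 191/8]
rounded: [43, 11, 24]


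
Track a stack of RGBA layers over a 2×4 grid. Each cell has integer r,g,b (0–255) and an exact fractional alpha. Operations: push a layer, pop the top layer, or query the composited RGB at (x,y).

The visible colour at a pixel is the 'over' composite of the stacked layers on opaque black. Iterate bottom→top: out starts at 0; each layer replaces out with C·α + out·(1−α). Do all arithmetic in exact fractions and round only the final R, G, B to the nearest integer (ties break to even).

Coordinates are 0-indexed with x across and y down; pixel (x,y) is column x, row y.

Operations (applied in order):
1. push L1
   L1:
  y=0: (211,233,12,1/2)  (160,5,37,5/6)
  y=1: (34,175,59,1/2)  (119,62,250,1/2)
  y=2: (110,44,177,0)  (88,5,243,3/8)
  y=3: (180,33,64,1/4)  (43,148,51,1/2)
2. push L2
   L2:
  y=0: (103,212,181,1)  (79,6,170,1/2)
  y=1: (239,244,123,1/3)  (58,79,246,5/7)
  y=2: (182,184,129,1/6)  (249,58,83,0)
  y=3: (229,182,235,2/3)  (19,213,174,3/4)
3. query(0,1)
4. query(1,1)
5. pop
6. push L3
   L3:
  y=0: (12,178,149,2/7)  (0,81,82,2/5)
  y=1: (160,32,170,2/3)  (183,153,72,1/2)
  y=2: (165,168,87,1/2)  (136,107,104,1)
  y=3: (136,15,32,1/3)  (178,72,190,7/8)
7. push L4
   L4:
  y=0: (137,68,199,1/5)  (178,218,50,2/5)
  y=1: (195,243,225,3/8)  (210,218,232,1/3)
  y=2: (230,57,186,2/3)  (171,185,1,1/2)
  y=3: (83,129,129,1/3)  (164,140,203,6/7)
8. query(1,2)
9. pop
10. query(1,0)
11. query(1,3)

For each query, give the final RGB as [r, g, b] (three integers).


(0,1) stack=L1,L2; from [0,0,0]:
after L1 α=1/2: [17, 175/2, 59/2]
after L2 α=1/3: [91, 419/3, 182/3]
→ [91, 140, 61]

(1,1) stack=L1,L2; from [0,0,0]:
+L1 (α=1/2) → [119/2, 31, 125]
+L2 (α=5/7) → [409/7, 457/7, 1480/7]
rounded: [58, 65, 211]

at x=1,y=2 over L1,L3,L4:
+L1 (α=3/8) → [33, 15/8, 729/8]
+L3 (α=1) → [136, 107, 104]
+L4 (α=1/2) → [307/2, 146, 105/2]
rounded: [154, 146, 52]

at x=1,y=0 over L1,L3:
+L1 (α=5/6) → [400/3, 25/6, 185/6]
+L3 (α=2/5) → [80, 349/10, 513/10]
= [80, 35, 51]

at x=1,y=3 over L1,L3:
L1 α=1/2: [43/2, 74, 51/2]
L3 α=7/8: [2535/16, 289/4, 2711/16]
→ [158, 72, 169]


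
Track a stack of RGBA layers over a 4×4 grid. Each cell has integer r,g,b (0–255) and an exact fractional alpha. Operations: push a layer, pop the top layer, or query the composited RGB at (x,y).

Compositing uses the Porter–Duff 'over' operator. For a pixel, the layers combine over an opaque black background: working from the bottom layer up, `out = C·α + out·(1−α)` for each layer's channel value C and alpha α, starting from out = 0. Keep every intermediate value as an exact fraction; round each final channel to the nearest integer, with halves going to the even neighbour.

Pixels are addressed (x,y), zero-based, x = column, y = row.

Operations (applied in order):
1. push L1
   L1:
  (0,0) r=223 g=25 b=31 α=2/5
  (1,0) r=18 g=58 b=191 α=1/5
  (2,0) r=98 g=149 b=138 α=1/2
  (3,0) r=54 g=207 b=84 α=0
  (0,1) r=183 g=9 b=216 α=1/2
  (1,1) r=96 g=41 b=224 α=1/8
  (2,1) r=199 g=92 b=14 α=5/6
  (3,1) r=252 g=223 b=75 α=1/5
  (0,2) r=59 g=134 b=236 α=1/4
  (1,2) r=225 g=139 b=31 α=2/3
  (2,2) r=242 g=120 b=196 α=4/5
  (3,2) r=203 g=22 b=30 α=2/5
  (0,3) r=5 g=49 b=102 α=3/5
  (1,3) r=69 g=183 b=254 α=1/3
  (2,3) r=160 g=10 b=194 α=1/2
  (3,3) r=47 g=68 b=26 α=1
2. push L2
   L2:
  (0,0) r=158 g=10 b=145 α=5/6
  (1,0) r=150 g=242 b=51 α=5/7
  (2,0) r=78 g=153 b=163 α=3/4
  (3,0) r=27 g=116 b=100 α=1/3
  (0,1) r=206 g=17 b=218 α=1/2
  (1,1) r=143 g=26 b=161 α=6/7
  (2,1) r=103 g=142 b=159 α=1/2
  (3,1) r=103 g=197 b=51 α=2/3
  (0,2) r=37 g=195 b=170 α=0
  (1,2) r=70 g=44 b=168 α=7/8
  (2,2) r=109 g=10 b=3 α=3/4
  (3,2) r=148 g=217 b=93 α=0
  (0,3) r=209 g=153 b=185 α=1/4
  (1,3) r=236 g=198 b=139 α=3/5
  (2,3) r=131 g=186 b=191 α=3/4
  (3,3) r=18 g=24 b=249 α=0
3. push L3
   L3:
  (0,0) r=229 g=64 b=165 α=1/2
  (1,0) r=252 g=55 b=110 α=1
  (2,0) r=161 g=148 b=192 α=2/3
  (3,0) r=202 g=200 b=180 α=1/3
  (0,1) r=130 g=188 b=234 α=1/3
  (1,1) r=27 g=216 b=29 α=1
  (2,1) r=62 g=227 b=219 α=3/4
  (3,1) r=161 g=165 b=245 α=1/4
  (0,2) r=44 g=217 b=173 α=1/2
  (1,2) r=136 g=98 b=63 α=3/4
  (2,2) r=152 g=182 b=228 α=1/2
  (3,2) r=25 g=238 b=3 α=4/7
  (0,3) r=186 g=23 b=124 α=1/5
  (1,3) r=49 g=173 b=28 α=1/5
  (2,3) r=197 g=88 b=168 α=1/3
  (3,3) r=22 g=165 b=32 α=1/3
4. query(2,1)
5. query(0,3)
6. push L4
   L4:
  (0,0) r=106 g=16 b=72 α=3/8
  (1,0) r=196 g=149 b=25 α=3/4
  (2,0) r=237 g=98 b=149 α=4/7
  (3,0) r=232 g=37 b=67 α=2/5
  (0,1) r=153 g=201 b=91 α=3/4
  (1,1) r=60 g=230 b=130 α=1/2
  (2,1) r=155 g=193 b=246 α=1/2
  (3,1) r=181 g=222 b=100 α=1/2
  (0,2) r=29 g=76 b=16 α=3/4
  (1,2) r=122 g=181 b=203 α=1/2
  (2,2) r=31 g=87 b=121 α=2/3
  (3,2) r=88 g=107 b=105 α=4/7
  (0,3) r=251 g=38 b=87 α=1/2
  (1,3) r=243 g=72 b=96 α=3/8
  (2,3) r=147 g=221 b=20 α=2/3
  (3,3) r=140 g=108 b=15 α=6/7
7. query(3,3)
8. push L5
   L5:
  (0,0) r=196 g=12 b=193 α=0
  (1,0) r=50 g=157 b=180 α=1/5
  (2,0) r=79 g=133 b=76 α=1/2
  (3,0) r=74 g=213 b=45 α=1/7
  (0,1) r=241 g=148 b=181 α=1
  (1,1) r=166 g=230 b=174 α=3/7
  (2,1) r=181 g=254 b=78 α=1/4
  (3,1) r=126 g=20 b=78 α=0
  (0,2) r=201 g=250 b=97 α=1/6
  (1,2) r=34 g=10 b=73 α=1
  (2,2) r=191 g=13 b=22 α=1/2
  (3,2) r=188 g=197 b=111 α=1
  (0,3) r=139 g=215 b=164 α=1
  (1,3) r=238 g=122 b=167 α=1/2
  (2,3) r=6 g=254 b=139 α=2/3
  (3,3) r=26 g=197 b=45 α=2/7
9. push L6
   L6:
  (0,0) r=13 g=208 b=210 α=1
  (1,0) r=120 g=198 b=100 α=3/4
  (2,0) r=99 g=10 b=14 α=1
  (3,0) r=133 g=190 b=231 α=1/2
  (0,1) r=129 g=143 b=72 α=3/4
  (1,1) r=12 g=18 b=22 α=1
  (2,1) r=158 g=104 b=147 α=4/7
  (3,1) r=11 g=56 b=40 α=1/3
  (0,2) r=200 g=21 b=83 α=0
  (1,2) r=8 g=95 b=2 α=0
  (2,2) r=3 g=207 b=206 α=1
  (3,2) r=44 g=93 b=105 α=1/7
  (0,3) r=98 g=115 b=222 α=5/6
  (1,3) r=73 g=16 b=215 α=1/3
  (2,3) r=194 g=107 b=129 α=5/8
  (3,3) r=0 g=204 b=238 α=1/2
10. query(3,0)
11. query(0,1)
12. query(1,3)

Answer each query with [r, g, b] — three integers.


query (2,1) [L1,L2,L3] — begin 0,0,0
+L1 (α=5/6) → [995/6, 230/3, 35/3]
+L2 (α=1/2) → [1613/12, 328/3, 256/3]
+L3 (α=3/4) → [3845/48, 2371/12, 2227/12]
rounded: [80, 198, 186]

query (0,3) [L1,L2,L3] — begin 0,0,0
after L1 α=3/5: [3, 147/5, 306/5]
after L2 α=1/4: [109/2, 603/10, 1843/20]
after L3 α=1/5: [404/5, 1321/25, 2463/25]
→ [81, 53, 99]

query (3,3) [L1,L2,L3,L4] — begin 0,0,0
after L1 α=1: [47, 68, 26]
after L2 α=0: [47, 68, 26]
after L3 α=1/3: [116/3, 301/3, 28]
after L4 α=6/7: [2636/21, 2245/21, 118/7]
rounded: [126, 107, 17]

query (3,0) [L1,L2,L3,L4,L5,L6] — begin 0,0,0
after L1 α=0: [0, 0, 0]
after L2 α=1/3: [9, 116/3, 100/3]
after L3 α=1/3: [220/3, 832/9, 740/9]
after L4 α=2/5: [684/5, 1054/15, 1142/15]
after L5 α=1/7: [4474/35, 3173/35, 2509/35]
after L6 α=1/2: [9129/70, 9823/70, 5297/35]
→ [130, 140, 151]

query (0,1) [L1,L2,L3,L4,L5,L6] — begin 0,0,0
+L1 (α=1/2) → [183/2, 9/2, 108]
+L2 (α=1/2) → [595/4, 43/4, 163]
+L3 (α=1/3) → [285/2, 419/6, 560/3]
+L4 (α=3/4) → [1203/8, 4037/24, 1379/12]
+L5 (α=1) → [241, 148, 181]
+L6 (α=3/4) → [157, 577/4, 397/4]
= [157, 144, 99]

at x=1,y=3 over L1,L2,L3,L4,L5,L6:
after L1 α=1/3: [23, 61, 254/3]
after L2 α=3/5: [754/5, 716/5, 1759/15]
after L3 α=1/5: [3261/25, 3729/25, 7456/75]
after L4 α=3/8: [3453/20, 4809/40, 1472/15]
after L5 α=1/2: [8213/40, 9689/80, 3977/30]
after L6 α=1/3: [9673/60, 3443/40, 7202/45]
= [161, 86, 160]


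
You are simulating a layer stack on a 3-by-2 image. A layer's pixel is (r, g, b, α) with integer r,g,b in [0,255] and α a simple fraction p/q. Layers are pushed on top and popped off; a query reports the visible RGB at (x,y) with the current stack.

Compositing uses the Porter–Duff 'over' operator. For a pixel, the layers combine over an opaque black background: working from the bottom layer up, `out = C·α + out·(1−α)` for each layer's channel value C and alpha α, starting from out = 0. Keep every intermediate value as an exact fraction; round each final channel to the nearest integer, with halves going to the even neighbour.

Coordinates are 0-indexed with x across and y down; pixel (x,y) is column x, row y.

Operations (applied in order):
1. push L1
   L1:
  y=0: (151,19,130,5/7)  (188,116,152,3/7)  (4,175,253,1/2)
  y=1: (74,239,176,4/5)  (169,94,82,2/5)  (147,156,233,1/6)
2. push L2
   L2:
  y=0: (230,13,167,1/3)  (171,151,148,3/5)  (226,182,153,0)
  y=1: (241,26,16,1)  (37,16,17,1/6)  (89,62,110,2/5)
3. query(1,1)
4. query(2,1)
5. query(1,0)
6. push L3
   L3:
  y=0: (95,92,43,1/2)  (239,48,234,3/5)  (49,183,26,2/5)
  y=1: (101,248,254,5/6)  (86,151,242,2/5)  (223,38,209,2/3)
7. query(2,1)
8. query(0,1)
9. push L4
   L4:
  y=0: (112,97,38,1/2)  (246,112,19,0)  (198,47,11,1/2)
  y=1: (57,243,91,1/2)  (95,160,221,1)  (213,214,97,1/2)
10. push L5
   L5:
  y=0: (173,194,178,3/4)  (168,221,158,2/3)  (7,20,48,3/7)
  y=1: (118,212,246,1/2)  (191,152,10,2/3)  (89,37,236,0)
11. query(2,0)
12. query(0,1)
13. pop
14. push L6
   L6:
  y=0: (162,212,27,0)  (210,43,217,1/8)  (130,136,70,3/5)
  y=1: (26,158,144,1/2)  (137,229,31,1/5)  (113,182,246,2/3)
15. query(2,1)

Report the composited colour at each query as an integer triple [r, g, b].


at x=1,y=1 over L1,L2:
+L1 (α=2/5) → [338/5, 188/5, 164/5]
+L2 (α=1/6) → [125/2, 34, 181/6]
= [62, 34, 30]

(2,1) stack=L1,L2; from [0,0,0]:
+L1 (α=1/6) → [49/2, 26, 233/6]
+L2 (α=2/5) → [503/10, 202/5, 673/10]
rounded: [50, 40, 67]

at x=1,y=0 over L1,L2:
+L1 (α=3/7) → [564/7, 348/7, 456/7]
+L2 (α=3/5) → [4719/35, 3867/35, 804/7]
= [135, 110, 115]

(2,1) stack=L1,L2,L3; from [0,0,0]:
after L1 α=1/6: [49/2, 26, 233/6]
after L2 α=2/5: [503/10, 202/5, 673/10]
after L3 α=2/3: [4963/30, 194/5, 4853/30]
→ [165, 39, 162]

query (0,1) [L1,L2,L3] — begin 0,0,0
L1 α=4/5: [296/5, 956/5, 704/5]
L2 α=1: [241, 26, 16]
L3 α=5/6: [373/3, 211, 643/3]
rounded: [124, 211, 214]

query (2,0) [L1,L2,L3,L4,L5] — begin 0,0,0
L1 α=1/2: [2, 175/2, 253/2]
L2 α=0: [2, 175/2, 253/2]
L3 α=2/5: [104/5, 1257/10, 863/10]
L4 α=1/2: [547/5, 1727/20, 973/20]
L5 α=3/7: [2293/35, 2027/35, 1693/35]
= [66, 58, 48]

at x=0,y=1 over L1,L2,L3,L4,L5:
+L1 (α=4/5) → [296/5, 956/5, 704/5]
+L2 (α=1) → [241, 26, 16]
+L3 (α=5/6) → [373/3, 211, 643/3]
+L4 (α=1/2) → [272/3, 227, 458/3]
+L5 (α=1/2) → [313/3, 439/2, 598/3]
rounded: [104, 220, 199]

query (2,1) [L1,L2,L3,L4,L6] — begin 0,0,0
L1 α=1/6: [49/2, 26, 233/6]
L2 α=2/5: [503/10, 202/5, 673/10]
L3 α=2/3: [4963/30, 194/5, 4853/30]
L4 α=1/2: [11353/60, 632/5, 7763/60]
L6 α=2/3: [24913/180, 2452/15, 37283/180]
rounded: [138, 163, 207]


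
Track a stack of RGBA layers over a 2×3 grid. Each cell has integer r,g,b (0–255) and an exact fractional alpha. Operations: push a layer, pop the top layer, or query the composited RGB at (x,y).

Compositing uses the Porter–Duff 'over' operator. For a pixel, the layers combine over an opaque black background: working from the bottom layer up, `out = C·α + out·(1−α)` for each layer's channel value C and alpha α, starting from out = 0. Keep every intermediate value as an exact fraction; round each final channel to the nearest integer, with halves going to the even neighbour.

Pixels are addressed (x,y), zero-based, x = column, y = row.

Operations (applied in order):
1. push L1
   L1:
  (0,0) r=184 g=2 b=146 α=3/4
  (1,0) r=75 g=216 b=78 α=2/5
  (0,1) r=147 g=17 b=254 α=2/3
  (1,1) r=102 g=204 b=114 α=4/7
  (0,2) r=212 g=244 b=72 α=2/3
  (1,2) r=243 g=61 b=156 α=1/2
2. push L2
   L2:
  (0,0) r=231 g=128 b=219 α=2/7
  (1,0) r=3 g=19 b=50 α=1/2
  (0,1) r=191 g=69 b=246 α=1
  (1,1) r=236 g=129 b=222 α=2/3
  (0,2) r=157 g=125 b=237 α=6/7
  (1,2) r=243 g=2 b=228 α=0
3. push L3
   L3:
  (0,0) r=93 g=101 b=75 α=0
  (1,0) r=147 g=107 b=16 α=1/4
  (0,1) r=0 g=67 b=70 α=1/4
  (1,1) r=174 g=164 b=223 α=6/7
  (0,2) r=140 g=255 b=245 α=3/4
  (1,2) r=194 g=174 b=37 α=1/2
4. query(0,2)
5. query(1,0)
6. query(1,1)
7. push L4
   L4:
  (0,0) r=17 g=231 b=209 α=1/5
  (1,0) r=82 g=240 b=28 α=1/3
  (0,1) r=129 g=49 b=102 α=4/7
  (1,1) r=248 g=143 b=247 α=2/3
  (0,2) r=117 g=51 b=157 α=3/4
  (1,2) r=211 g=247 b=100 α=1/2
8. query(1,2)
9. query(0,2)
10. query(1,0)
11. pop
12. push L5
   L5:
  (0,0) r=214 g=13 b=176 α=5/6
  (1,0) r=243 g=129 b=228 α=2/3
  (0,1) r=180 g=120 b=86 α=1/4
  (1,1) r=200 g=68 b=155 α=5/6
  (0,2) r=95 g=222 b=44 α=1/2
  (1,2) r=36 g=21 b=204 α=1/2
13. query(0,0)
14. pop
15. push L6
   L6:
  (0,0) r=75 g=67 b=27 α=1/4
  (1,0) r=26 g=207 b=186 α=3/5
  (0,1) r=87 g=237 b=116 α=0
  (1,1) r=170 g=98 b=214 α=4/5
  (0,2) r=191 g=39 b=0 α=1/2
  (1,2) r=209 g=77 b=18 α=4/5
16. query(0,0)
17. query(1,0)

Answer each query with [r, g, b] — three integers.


at x=0,y=2 over L1,L2,L3:
after L1 α=2/3: [424/3, 488/3, 48]
after L2 α=6/7: [3250/21, 2738/21, 210]
after L3 α=3/4: [6035/42, 18803/84, 945/4]
= [144, 224, 236]

query (1,0) [L1,L2,L3] — begin 0,0,0
L1 α=2/5: [30, 432/5, 156/5]
L2 α=1/2: [33/2, 527/10, 203/5]
L3 α=1/4: [393/8, 2651/40, 689/20]
→ [49, 66, 34]

(1,1) stack=L1,L2,L3; from [0,0,0]:
L1 α=4/7: [408/7, 816/7, 456/7]
L2 α=2/3: [3712/21, 874/7, 1188/7]
L3 α=6/7: [25636/147, 7762/49, 10554/49]
→ [174, 158, 215]

query (1,2) [L1,L2,L3,L4] — begin 0,0,0
after L1 α=1/2: [243/2, 61/2, 78]
after L2 α=0: [243/2, 61/2, 78]
after L3 α=1/2: [631/4, 409/4, 115/2]
after L4 α=1/2: [1475/8, 1397/8, 315/4]
= [184, 175, 79]

(0,2) stack=L1,L2,L3,L4; from [0,0,0]:
L1 α=2/3: [424/3, 488/3, 48]
L2 α=6/7: [3250/21, 2738/21, 210]
L3 α=3/4: [6035/42, 18803/84, 945/4]
L4 α=3/4: [20777/168, 31655/336, 2829/16]
= [124, 94, 177]

at x=1,y=0 over L1,L2,L3,L4:
L1 α=2/5: [30, 432/5, 156/5]
L2 α=1/2: [33/2, 527/10, 203/5]
L3 α=1/4: [393/8, 2651/40, 689/20]
L4 α=1/3: [721/12, 7451/60, 323/10]
rounded: [60, 124, 32]

query (0,0) [L1,L2,L3,L5] — begin 0,0,0
after L1 α=3/4: [138, 3/2, 219/2]
after L2 α=2/7: [1152/7, 527/14, 1971/14]
after L3 α=0: [1152/7, 527/14, 1971/14]
after L5 α=5/6: [4321/21, 479/28, 14291/84]
→ [206, 17, 170]

at x=0,y=0 over L1,L2,L3,L6:
+L1 (α=3/4) → [138, 3/2, 219/2]
+L2 (α=2/7) → [1152/7, 527/14, 1971/14]
+L3 (α=0) → [1152/7, 527/14, 1971/14]
+L6 (α=1/4) → [3981/28, 2519/56, 6291/56]
= [142, 45, 112]

at x=1,y=0 over L1,L2,L3,L6:
L1 α=2/5: [30, 432/5, 156/5]
L2 α=1/2: [33/2, 527/10, 203/5]
L3 α=1/4: [393/8, 2651/40, 689/20]
L6 α=3/5: [141/4, 15071/100, 6269/50]
rounded: [35, 151, 125]


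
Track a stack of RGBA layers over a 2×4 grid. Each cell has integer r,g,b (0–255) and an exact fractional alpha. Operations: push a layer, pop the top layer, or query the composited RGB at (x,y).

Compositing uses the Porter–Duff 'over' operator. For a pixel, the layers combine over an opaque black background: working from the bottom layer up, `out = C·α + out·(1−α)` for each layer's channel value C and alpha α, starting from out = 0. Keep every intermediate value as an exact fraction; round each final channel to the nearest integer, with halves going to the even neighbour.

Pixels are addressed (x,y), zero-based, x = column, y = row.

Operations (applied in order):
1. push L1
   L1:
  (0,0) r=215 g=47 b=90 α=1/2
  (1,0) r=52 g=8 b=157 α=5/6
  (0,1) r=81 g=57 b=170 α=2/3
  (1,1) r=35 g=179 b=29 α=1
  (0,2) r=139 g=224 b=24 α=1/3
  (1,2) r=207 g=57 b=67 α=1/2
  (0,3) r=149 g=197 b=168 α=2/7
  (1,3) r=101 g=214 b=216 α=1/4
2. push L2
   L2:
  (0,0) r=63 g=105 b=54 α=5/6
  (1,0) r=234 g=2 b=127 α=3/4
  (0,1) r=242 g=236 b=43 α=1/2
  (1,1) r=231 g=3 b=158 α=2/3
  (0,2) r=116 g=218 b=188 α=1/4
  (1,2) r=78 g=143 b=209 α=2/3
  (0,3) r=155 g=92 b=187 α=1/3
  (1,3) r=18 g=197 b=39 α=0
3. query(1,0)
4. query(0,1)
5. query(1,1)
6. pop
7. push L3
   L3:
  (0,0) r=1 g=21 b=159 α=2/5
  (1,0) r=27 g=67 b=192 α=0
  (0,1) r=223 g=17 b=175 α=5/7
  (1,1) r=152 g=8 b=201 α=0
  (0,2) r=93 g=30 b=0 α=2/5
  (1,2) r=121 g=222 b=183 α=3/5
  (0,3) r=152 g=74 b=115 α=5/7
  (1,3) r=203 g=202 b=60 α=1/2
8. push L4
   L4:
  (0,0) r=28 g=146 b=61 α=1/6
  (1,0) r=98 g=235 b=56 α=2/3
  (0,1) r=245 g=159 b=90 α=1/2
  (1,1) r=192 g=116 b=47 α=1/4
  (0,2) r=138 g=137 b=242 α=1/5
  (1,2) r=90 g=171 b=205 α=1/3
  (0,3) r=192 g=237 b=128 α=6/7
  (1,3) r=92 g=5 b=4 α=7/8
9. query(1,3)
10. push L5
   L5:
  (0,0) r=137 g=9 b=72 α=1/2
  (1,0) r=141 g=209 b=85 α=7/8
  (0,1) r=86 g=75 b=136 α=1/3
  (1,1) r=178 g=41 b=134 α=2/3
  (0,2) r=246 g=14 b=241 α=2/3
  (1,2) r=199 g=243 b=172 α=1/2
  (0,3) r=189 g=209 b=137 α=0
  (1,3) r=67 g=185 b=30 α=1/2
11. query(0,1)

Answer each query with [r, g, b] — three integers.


at x=1,y=0 over L1,L2:
L1 α=5/6: [130/3, 20/3, 785/6]
L2 α=3/4: [559/3, 19/6, 3071/24]
= [186, 3, 128]

(0,1) stack=L1,L2; from [0,0,0]:
after L1 α=2/3: [54, 38, 340/3]
after L2 α=1/2: [148, 137, 469/6]
rounded: [148, 137, 78]

query (1,1) [L1,L2] — begin 0,0,0
L1 α=1: [35, 179, 29]
L2 α=2/3: [497/3, 185/3, 115]
rounded: [166, 62, 115]

(1,3) stack=L1,L3,L4; from [0,0,0]:
+L1 (α=1/4) → [101/4, 107/2, 54]
+L3 (α=1/2) → [913/8, 511/4, 57]
+L4 (α=7/8) → [6065/64, 651/32, 85/8]
→ [95, 20, 11]

at x=0,y=1 over L1,L3,L4,L5:
+L1 (α=2/3) → [54, 38, 340/3]
+L3 (α=5/7) → [1223/7, 23, 3305/21]
+L4 (α=1/2) → [1469/7, 91, 5195/42]
+L5 (α=1/3) → [1180/7, 257/3, 8051/63]
rounded: [169, 86, 128]


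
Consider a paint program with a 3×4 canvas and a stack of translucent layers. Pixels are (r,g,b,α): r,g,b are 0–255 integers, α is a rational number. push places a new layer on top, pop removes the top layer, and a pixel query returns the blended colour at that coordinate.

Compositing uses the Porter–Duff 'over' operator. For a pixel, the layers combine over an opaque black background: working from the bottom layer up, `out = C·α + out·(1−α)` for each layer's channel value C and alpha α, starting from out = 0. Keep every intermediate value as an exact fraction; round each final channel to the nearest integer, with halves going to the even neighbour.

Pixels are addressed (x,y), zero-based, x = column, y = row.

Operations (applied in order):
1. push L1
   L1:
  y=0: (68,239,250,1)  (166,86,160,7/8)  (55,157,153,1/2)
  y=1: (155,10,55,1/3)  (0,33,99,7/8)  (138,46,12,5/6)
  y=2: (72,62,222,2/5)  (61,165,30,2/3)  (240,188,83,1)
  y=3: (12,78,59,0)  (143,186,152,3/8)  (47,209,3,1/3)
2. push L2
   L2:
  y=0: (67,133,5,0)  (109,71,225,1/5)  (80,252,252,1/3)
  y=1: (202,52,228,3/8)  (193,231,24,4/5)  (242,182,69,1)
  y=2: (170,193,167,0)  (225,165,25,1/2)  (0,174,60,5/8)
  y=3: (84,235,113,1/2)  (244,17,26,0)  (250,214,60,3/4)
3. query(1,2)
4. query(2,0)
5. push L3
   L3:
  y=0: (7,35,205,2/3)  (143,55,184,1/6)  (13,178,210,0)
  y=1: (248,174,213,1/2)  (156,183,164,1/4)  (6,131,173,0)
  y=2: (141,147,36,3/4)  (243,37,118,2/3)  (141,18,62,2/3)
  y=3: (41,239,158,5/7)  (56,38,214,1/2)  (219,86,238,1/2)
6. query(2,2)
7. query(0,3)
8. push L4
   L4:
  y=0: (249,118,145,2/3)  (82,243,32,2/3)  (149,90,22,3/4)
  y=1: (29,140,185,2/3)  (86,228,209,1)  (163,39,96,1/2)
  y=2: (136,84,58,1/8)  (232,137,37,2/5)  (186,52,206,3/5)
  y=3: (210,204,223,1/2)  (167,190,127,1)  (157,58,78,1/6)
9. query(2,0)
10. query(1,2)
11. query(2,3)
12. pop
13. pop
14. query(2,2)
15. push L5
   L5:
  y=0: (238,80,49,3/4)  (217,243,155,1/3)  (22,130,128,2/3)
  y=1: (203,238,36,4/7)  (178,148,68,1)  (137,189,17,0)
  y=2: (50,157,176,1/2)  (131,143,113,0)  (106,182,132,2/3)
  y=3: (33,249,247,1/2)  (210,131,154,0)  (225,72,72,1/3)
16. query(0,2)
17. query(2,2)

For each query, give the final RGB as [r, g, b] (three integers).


(1,2) stack=L1,L2; from [0,0,0]:
+L1 (α=2/3) → [122/3, 110, 20]
+L2 (α=1/2) → [797/6, 275/2, 45/2]
= [133, 138, 22]

at x=2,y=0 over L1,L2:
+L1 (α=1/2) → [55/2, 157/2, 153/2]
+L2 (α=1/3) → [45, 409/3, 135]
→ [45, 136, 135]

query (2,2) [L1,L2,L3] — begin 0,0,0
+L1 (α=1) → [240, 188, 83]
+L2 (α=5/8) → [90, 717/4, 549/8]
+L3 (α=2/3) → [124, 287/4, 1541/24]
= [124, 72, 64]

(0,3) stack=L1,L2,L3; from [0,0,0]:
L1 α=0: [0, 0, 0]
L2 α=1/2: [42, 235/2, 113/2]
L3 α=5/7: [289/7, 1430/7, 129]
= [41, 204, 129]

query (2,0) [L1,L2,L3,L4] — begin 0,0,0
+L1 (α=1/2) → [55/2, 157/2, 153/2]
+L2 (α=1/3) → [45, 409/3, 135]
+L3 (α=0) → [45, 409/3, 135]
+L4 (α=3/4) → [123, 1219/12, 201/4]
= [123, 102, 50]

(1,2) stack=L1,L2,L3,L4; from [0,0,0]:
after L1 α=2/3: [122/3, 110, 20]
after L2 α=1/2: [797/6, 275/2, 45/2]
after L3 α=2/3: [3713/18, 141/2, 517/6]
after L4 α=2/5: [6497/30, 971/10, 133/2]
→ [217, 97, 66]

query (2,3) [L1,L2,L3,L4] — begin 0,0,0
L1 α=1/3: [47/3, 209/3, 1]
L2 α=3/4: [2297/12, 2135/12, 181/4]
L3 α=1/2: [4925/24, 3167/24, 1133/8]
L4 α=1/6: [28393/144, 17227/144, 6289/48]
= [197, 120, 131]

query (2,2) [L1,L2] — begin 0,0,0
+L1 (α=1) → [240, 188, 83]
+L2 (α=5/8) → [90, 717/4, 549/8]
rounded: [90, 179, 69]

query (0,2) [L1,L2,L5] — begin 0,0,0
L1 α=2/5: [144/5, 124/5, 444/5]
L2 α=0: [144/5, 124/5, 444/5]
L5 α=1/2: [197/5, 909/10, 662/5]
→ [39, 91, 132]

at x=2,y=2 over L1,L2,L5:
L1 α=1: [240, 188, 83]
L2 α=5/8: [90, 717/4, 549/8]
L5 α=2/3: [302/3, 2173/12, 887/8]
→ [101, 181, 111]


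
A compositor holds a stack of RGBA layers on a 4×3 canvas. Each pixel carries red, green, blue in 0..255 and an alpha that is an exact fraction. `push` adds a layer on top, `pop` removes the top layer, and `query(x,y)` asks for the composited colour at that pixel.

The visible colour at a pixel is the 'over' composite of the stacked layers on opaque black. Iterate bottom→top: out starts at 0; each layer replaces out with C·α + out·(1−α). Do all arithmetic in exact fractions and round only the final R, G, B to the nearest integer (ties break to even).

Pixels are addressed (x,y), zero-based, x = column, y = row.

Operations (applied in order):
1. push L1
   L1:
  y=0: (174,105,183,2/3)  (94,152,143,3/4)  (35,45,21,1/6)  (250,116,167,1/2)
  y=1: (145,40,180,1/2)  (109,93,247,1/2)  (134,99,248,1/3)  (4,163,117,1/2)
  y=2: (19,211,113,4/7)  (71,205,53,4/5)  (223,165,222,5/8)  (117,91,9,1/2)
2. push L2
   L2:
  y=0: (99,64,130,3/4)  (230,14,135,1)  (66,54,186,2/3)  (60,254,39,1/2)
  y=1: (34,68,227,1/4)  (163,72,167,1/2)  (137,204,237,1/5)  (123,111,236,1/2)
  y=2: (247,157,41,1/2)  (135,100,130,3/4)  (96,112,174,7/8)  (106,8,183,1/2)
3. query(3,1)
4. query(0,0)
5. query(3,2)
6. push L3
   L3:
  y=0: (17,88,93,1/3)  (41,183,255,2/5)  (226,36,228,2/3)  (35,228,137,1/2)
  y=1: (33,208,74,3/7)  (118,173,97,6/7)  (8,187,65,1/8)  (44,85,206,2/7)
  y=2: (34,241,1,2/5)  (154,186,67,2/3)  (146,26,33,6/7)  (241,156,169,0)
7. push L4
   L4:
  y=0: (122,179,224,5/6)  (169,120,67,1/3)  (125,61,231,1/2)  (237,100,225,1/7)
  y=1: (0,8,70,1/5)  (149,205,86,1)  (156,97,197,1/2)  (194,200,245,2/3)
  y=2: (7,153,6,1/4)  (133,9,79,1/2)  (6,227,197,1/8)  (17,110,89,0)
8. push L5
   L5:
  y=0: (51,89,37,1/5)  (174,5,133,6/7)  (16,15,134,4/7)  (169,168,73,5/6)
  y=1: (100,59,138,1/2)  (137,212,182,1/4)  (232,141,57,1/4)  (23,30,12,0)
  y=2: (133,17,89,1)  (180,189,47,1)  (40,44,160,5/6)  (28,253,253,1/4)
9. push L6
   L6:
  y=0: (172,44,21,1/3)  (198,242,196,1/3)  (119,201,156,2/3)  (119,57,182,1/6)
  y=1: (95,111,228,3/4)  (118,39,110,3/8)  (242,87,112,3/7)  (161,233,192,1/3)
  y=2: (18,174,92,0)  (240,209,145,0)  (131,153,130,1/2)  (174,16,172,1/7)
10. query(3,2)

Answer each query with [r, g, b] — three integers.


query (3,1) [L1,L2] — begin 0,0,0
after L1 α=1/2: [2, 163/2, 117/2]
after L2 α=1/2: [125/2, 385/4, 589/4]
→ [62, 96, 147]

query (0,0) [L1,L2] — begin 0,0,0
+L1 (α=2/3) → [116, 70, 122]
+L2 (α=3/4) → [413/4, 131/2, 128]
→ [103, 66, 128]

query (3,2) [L1,L2] — begin 0,0,0
+L1 (α=1/2) → [117/2, 91/2, 9/2]
+L2 (α=1/2) → [329/4, 107/4, 375/4]
rounded: [82, 27, 94]

(3,2) stack=L1,L2,L3,L4,L5,L6; from [0,0,0]:
+L1 (α=1/2) → [117/2, 91/2, 9/2]
+L2 (α=1/2) → [329/4, 107/4, 375/4]
+L3 (α=0) → [329/4, 107/4, 375/4]
+L4 (α=0) → [329/4, 107/4, 375/4]
+L5 (α=1/4) → [1099/16, 1333/16, 2137/16]
+L6 (α=1/7) → [4689/56, 4127/56, 7787/56]
= [84, 74, 139]


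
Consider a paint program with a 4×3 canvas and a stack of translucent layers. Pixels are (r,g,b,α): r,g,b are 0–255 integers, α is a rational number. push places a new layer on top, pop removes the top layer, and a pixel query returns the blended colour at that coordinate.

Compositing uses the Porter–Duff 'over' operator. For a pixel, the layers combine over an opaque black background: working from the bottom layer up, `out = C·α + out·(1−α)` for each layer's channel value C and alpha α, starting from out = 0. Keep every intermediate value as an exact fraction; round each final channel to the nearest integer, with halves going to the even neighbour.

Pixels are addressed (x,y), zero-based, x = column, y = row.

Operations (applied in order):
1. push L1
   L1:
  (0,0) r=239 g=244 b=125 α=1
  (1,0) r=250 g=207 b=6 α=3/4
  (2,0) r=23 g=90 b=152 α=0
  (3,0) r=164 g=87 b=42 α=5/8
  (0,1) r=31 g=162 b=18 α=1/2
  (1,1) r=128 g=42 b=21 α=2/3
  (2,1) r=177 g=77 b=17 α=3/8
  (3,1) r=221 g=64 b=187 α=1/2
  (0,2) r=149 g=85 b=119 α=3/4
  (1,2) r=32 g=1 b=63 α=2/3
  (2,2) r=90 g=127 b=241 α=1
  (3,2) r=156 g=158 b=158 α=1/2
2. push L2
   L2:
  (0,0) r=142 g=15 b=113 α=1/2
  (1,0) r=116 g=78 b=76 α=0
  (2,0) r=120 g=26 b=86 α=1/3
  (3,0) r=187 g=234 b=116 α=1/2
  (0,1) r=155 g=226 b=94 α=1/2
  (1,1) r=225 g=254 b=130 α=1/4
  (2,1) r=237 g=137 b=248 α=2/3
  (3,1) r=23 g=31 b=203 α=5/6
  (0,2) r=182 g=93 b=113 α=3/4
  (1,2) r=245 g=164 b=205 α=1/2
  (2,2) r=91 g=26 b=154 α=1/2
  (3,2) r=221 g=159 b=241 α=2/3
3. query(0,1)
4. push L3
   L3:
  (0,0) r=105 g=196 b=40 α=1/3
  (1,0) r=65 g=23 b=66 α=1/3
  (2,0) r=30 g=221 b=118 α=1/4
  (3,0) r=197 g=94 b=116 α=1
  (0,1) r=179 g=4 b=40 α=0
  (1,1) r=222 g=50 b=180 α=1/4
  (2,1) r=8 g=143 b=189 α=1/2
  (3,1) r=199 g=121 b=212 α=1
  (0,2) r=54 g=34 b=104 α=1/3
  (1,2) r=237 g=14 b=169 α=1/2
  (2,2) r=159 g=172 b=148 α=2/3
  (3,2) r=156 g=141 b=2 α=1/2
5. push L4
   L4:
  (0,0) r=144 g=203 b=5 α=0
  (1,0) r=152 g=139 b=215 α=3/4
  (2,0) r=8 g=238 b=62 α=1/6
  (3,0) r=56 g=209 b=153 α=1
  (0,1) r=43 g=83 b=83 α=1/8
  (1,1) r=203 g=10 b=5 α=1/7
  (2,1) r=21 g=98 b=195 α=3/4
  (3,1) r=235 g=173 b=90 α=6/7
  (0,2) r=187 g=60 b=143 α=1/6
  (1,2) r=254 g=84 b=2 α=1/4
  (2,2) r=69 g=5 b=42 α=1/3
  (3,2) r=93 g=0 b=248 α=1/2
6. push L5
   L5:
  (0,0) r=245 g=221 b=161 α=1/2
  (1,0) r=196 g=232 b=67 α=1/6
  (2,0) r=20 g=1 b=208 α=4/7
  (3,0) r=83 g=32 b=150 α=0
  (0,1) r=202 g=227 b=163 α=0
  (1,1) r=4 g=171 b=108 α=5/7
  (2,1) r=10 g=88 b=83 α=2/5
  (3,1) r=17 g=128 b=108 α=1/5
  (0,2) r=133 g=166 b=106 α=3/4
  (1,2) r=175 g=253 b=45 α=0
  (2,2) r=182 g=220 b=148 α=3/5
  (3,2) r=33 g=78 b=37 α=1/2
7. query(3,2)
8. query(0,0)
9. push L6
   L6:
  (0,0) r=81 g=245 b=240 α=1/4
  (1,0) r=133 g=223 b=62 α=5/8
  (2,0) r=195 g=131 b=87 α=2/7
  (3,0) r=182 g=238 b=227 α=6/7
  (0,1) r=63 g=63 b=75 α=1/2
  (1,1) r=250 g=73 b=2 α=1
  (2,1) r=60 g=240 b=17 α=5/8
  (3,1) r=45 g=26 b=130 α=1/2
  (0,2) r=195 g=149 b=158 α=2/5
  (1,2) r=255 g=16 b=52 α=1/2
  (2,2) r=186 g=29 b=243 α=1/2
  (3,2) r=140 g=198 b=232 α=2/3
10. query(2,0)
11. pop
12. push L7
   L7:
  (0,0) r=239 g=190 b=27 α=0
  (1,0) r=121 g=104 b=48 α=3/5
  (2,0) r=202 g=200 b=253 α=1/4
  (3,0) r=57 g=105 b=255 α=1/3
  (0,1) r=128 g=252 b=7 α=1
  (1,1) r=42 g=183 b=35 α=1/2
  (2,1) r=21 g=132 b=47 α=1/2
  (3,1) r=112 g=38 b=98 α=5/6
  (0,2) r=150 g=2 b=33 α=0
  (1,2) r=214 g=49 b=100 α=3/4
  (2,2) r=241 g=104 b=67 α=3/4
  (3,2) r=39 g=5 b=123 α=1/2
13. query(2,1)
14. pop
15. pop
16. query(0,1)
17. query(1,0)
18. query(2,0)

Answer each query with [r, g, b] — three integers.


query (0,1) [L1,L2] — begin 0,0,0
after L1 α=1/2: [31/2, 81, 9]
after L2 α=1/2: [341/4, 307/2, 103/2]
rounded: [85, 154, 52]

at x=3,y=2 over L1,L2,L3,L4,L5:
L1 α=1/2: [78, 79, 79]
L2 α=2/3: [520/3, 397/3, 187]
L3 α=1/2: [494/3, 410/3, 189/2]
L4 α=1/2: [773/6, 205/3, 685/4]
L5 α=1/2: [971/12, 439/6, 833/8]
rounded: [81, 73, 104]

(0,0) stack=L1,L2,L3,L4,L5; from [0,0,0]:
+L1 (α=1) → [239, 244, 125]
+L2 (α=1/2) → [381/2, 259/2, 119]
+L3 (α=1/3) → [162, 455/3, 278/3]
+L4 (α=0) → [162, 455/3, 278/3]
+L5 (α=1/2) → [407/2, 559/3, 761/6]
rounded: [204, 186, 127]

(2,0) stack=L1,L2,L3,L4,L5,L6; from [0,0,0]:
L1 α=0: [0, 0, 0]
L2 α=1/3: [40, 26/3, 86/3]
L3 α=1/4: [75/2, 247/4, 51]
L4 α=1/6: [391/12, 729/8, 317/6]
L5 α=4/7: [711/28, 317/8, 283/2]
L6 α=2/7: [14475/196, 3681/56, 1763/14]
rounded: [74, 66, 126]

at x=2,y=1 over L1,L2,L3,L4,L5,L7:
L1 α=3/8: [531/8, 231/8, 51/8]
L2 α=2/3: [1441/8, 2423/24, 4019/24]
L3 α=1/2: [1505/16, 5855/48, 8555/48]
L4 α=3/4: [2513/64, 19967/192, 36635/192]
L5 α=2/5: [8819/320, 31231/320, 47259/320]
L7 α=1/2: [15539/640, 73471/640, 62299/640]
= [24, 115, 97]

at x=0,y=1 over L1,L2,L3,L4:
after L1 α=1/2: [31/2, 81, 9]
after L2 α=1/2: [341/4, 307/2, 103/2]
after L3 α=0: [341/4, 307/2, 103/2]
after L4 α=1/8: [2559/32, 2315/16, 887/16]
rounded: [80, 145, 55]

at x=1,y=0 over L1,L2,L3,L4:
L1 α=3/4: [375/2, 621/4, 9/2]
L2 α=0: [375/2, 621/4, 9/2]
L3 α=1/3: [440/3, 667/6, 25]
L4 α=3/4: [452/3, 3169/24, 335/2]
= [151, 132, 168]

at x=2,y=0 over L1,L2,L3,L4:
+L1 (α=0) → [0, 0, 0]
+L2 (α=1/3) → [40, 26/3, 86/3]
+L3 (α=1/4) → [75/2, 247/4, 51]
+L4 (α=1/6) → [391/12, 729/8, 317/6]
→ [33, 91, 53]


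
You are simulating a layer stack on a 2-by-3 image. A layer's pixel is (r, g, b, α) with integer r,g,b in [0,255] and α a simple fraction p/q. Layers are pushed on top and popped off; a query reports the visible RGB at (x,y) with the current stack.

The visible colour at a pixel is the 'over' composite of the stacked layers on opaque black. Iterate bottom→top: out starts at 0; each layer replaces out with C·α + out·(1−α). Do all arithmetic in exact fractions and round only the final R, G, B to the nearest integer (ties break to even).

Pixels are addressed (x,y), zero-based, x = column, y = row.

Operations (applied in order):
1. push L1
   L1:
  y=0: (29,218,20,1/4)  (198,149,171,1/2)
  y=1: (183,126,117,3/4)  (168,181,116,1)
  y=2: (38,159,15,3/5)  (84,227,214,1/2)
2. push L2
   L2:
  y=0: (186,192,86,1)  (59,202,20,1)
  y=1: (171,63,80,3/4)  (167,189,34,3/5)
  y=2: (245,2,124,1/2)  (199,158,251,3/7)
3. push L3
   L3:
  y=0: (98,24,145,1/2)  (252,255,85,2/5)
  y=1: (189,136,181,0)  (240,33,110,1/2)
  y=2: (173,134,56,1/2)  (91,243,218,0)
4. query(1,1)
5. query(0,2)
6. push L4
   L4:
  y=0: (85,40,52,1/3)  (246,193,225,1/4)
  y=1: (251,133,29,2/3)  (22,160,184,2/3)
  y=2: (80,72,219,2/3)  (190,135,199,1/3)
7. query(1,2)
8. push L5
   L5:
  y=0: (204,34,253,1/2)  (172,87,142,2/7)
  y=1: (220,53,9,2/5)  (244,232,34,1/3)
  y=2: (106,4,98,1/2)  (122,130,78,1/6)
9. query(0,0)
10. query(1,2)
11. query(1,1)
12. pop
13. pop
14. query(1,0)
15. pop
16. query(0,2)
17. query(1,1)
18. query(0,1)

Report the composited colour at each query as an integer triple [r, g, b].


query (1,1) [L1,L2,L3] — begin 0,0,0
L1 α=1: [168, 181, 116]
L2 α=3/5: [837/5, 929/5, 334/5]
L3 α=1/2: [2037/10, 547/5, 442/5]
→ [204, 109, 88]

at x=0,y=2 over L1,L2,L3:
after L1 α=3/5: [114/5, 477/5, 9]
after L2 α=1/2: [1339/10, 487/10, 133/2]
after L3 α=1/2: [3069/20, 1827/20, 245/4]
rounded: [153, 91, 61]

at x=1,y=2 over L1,L2,L3,L4:
+L1 (α=1/2) → [42, 227/2, 107]
+L2 (α=3/7) → [765/7, 928/7, 1181/7]
+L3 (α=0) → [765/7, 928/7, 1181/7]
+L4 (α=1/3) → [2860/21, 2801/21, 3755/21]
rounded: [136, 133, 179]

at x=0,y=0 over L1,L2,L3,L4,L5:
after L1 α=1/4: [29/4, 109/2, 5]
after L2 α=1: [186, 192, 86]
after L3 α=1/2: [142, 108, 231/2]
after L4 α=1/3: [123, 256/3, 283/3]
after L5 α=1/2: [327/2, 179/3, 521/3]
→ [164, 60, 174]

(1,2) stack=L1,L2,L3,L4,L5; from [0,0,0]:
L1 α=1/2: [42, 227/2, 107]
L2 α=3/7: [765/7, 928/7, 1181/7]
L3 α=0: [765/7, 928/7, 1181/7]
L4 α=1/3: [2860/21, 2801/21, 3755/21]
L5 α=1/6: [8431/63, 16735/126, 20413/126]
→ [134, 133, 162]

(1,1) stack=L1,L2,L3,L4,L5; from [0,0,0]:
after L1 α=1: [168, 181, 116]
after L2 α=3/5: [837/5, 929/5, 334/5]
after L3 α=1/2: [2037/10, 547/5, 442/5]
after L4 α=2/3: [2477/30, 2147/15, 2282/15]
after L5 α=1/3: [6137/45, 7774/45, 5074/45]
rounded: [136, 173, 113]

query (1,0) [L1,L2,L3] — begin 0,0,0
after L1 α=1/2: [99, 149/2, 171/2]
after L2 α=1: [59, 202, 20]
after L3 α=2/5: [681/5, 1116/5, 46]
rounded: [136, 223, 46]

(0,2) stack=L1,L2; from [0,0,0]:
L1 α=3/5: [114/5, 477/5, 9]
L2 α=1/2: [1339/10, 487/10, 133/2]
= [134, 49, 66]

(1,1) stack=L1,L2; from [0,0,0]:
L1 α=1: [168, 181, 116]
L2 α=3/5: [837/5, 929/5, 334/5]
= [167, 186, 67]

at x=0,y=1 over L1,L2:
+L1 (α=3/4) → [549/4, 189/2, 351/4]
+L2 (α=3/4) → [2601/16, 567/8, 1311/16]
rounded: [163, 71, 82]
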